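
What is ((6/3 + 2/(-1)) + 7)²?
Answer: 49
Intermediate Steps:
((6/3 + 2/(-1)) + 7)² = ((6*(⅓) + 2*(-1)) + 7)² = ((2 - 2) + 7)² = (0 + 7)² = 7² = 49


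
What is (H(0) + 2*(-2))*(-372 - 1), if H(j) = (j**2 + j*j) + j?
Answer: 1492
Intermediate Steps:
H(j) = j + 2*j**2 (H(j) = (j**2 + j**2) + j = 2*j**2 + j = j + 2*j**2)
(H(0) + 2*(-2))*(-372 - 1) = (0*(1 + 2*0) + 2*(-2))*(-372 - 1) = (0*(1 + 0) - 4)*(-373) = (0*1 - 4)*(-373) = (0 - 4)*(-373) = -4*(-373) = 1492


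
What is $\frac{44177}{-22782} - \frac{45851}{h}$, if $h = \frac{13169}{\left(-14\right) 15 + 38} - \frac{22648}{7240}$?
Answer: $\frac{18005657844099}{31400878646} \approx 573.41$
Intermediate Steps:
$h = - \frac{12404877}{155660}$ ($h = \frac{13169}{-210 + 38} - \frac{2831}{905} = \frac{13169}{-172} - \frac{2831}{905} = 13169 \left(- \frac{1}{172}\right) - \frac{2831}{905} = - \frac{13169}{172} - \frac{2831}{905} = - \frac{12404877}{155660} \approx -79.692$)
$\frac{44177}{-22782} - \frac{45851}{h} = \frac{44177}{-22782} - \frac{45851}{- \frac{12404877}{155660}} = 44177 \left(- \frac{1}{22782}\right) - - \frac{7137166660}{12404877} = - \frac{44177}{22782} + \frac{7137166660}{12404877} = \frac{18005657844099}{31400878646}$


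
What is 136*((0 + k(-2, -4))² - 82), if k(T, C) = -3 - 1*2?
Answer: -7752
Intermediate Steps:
k(T, C) = -5 (k(T, C) = -3 - 2 = -5)
136*((0 + k(-2, -4))² - 82) = 136*((0 - 5)² - 82) = 136*((-5)² - 82) = 136*(25 - 82) = 136*(-57) = -7752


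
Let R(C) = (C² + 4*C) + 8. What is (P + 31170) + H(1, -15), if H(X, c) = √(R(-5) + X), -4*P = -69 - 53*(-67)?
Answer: 60599/2 + √14 ≈ 30303.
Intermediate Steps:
P = -1741/2 (P = -(-69 - 53*(-67))/4 = -(-69 + 3551)/4 = -¼*3482 = -1741/2 ≈ -870.50)
R(C) = 8 + C² + 4*C
H(X, c) = √(13 + X) (H(X, c) = √((8 + (-5)² + 4*(-5)) + X) = √((8 + 25 - 20) + X) = √(13 + X))
(P + 31170) + H(1, -15) = (-1741/2 + 31170) + √(13 + 1) = 60599/2 + √14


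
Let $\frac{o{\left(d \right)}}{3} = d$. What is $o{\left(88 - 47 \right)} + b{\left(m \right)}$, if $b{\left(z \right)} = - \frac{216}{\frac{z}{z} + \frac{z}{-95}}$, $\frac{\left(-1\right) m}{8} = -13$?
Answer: $2403$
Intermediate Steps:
$o{\left(d \right)} = 3 d$
$m = 104$ ($m = \left(-8\right) \left(-13\right) = 104$)
$b{\left(z \right)} = - \frac{216}{1 - \frac{z}{95}}$ ($b{\left(z \right)} = - \frac{216}{1 + z \left(- \frac{1}{95}\right)} = - \frac{216}{1 - \frac{z}{95}}$)
$o{\left(88 - 47 \right)} + b{\left(m \right)} = 3 \left(88 - 47\right) + \frac{20520}{-95 + 104} = 3 \left(88 - 47\right) + \frac{20520}{9} = 3 \cdot 41 + 20520 \cdot \frac{1}{9} = 123 + 2280 = 2403$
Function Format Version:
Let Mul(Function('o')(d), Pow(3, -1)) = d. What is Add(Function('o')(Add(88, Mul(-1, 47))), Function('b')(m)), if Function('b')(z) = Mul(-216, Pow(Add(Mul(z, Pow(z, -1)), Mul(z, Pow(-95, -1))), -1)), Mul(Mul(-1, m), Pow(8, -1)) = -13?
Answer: 2403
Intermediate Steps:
Function('o')(d) = Mul(3, d)
m = 104 (m = Mul(-8, -13) = 104)
Function('b')(z) = Mul(-216, Pow(Add(1, Mul(Rational(-1, 95), z)), -1)) (Function('b')(z) = Mul(-216, Pow(Add(1, Mul(z, Rational(-1, 95))), -1)) = Mul(-216, Pow(Add(1, Mul(Rational(-1, 95), z)), -1)))
Add(Function('o')(Add(88, Mul(-1, 47))), Function('b')(m)) = Add(Mul(3, Add(88, Mul(-1, 47))), Mul(20520, Pow(Add(-95, 104), -1))) = Add(Mul(3, Add(88, -47)), Mul(20520, Pow(9, -1))) = Add(Mul(3, 41), Mul(20520, Rational(1, 9))) = Add(123, 2280) = 2403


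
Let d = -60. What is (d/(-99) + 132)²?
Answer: 19149376/1089 ≈ 17584.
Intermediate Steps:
(d/(-99) + 132)² = (-60/(-99) + 132)² = (-60*(-1/99) + 132)² = (20/33 + 132)² = (4376/33)² = 19149376/1089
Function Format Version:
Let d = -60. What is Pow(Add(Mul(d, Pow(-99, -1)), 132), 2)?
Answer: Rational(19149376, 1089) ≈ 17584.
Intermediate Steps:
Pow(Add(Mul(d, Pow(-99, -1)), 132), 2) = Pow(Add(Mul(-60, Pow(-99, -1)), 132), 2) = Pow(Add(Mul(-60, Rational(-1, 99)), 132), 2) = Pow(Add(Rational(20, 33), 132), 2) = Pow(Rational(4376, 33), 2) = Rational(19149376, 1089)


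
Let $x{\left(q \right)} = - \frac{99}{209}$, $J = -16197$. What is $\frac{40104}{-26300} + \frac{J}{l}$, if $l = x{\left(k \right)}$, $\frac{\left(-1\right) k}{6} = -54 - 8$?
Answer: $\frac{674439997}{19725} \approx 34192.0$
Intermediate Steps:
$k = 372$ ($k = - 6 \left(-54 - 8\right) = \left(-6\right) \left(-62\right) = 372$)
$x{\left(q \right)} = - \frac{9}{19}$ ($x{\left(q \right)} = \left(-99\right) \frac{1}{209} = - \frac{9}{19}$)
$l = - \frac{9}{19} \approx -0.47368$
$\frac{40104}{-26300} + \frac{J}{l} = \frac{40104}{-26300} - \frac{16197}{- \frac{9}{19}} = 40104 \left(- \frac{1}{26300}\right) - - \frac{102581}{3} = - \frac{10026}{6575} + \frac{102581}{3} = \frac{674439997}{19725}$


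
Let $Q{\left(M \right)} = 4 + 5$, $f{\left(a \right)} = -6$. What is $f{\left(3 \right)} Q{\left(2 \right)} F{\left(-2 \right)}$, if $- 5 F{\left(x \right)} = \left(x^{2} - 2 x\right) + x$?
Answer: $\frac{324}{5} \approx 64.8$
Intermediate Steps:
$F{\left(x \right)} = - \frac{x^{2}}{5} + \frac{x}{5}$ ($F{\left(x \right)} = - \frac{\left(x^{2} - 2 x\right) + x}{5} = - \frac{x^{2} - x}{5} = - \frac{x^{2}}{5} + \frac{x}{5}$)
$Q{\left(M \right)} = 9$
$f{\left(3 \right)} Q{\left(2 \right)} F{\left(-2 \right)} = \left(-6\right) 9 \cdot \frac{1}{5} \left(-2\right) \left(1 - -2\right) = - 54 \cdot \frac{1}{5} \left(-2\right) \left(1 + 2\right) = - 54 \cdot \frac{1}{5} \left(-2\right) 3 = \left(-54\right) \left(- \frac{6}{5}\right) = \frac{324}{5}$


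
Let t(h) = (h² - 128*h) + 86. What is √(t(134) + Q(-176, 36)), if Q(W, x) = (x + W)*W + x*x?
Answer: √26826 ≈ 163.79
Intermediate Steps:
Q(W, x) = x² + W*(W + x) (Q(W, x) = (W + x)*W + x² = W*(W + x) + x² = x² + W*(W + x))
t(h) = 86 + h² - 128*h
√(t(134) + Q(-176, 36)) = √((86 + 134² - 128*134) + ((-176)² + 36² - 176*36)) = √((86 + 17956 - 17152) + (30976 + 1296 - 6336)) = √(890 + 25936) = √26826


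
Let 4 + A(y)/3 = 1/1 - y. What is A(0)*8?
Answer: -72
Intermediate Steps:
A(y) = -9 - 3*y (A(y) = -12 + 3*(1/1 - y) = -12 + 3*(1 - y) = -12 + (3 - 3*y) = -9 - 3*y)
A(0)*8 = (-9 - 3*0)*8 = (-9 + 0)*8 = -9*8 = -72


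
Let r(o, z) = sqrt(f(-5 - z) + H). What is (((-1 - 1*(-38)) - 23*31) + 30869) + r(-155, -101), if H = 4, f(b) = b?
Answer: 30203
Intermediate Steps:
r(o, z) = sqrt(-1 - z) (r(o, z) = sqrt((-5 - z) + 4) = sqrt(-1 - z))
(((-1 - 1*(-38)) - 23*31) + 30869) + r(-155, -101) = (((-1 - 1*(-38)) - 23*31) + 30869) + sqrt(-1 - 1*(-101)) = (((-1 + 38) - 713) + 30869) + sqrt(-1 + 101) = ((37 - 713) + 30869) + sqrt(100) = (-676 + 30869) + 10 = 30193 + 10 = 30203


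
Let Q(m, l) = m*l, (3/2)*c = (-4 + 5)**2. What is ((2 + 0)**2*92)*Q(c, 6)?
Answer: 1472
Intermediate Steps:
c = 2/3 (c = 2*(-4 + 5)**2/3 = (2/3)*1**2 = (2/3)*1 = 2/3 ≈ 0.66667)
Q(m, l) = l*m
((2 + 0)**2*92)*Q(c, 6) = ((2 + 0)**2*92)*(6*(2/3)) = (2**2*92)*4 = (4*92)*4 = 368*4 = 1472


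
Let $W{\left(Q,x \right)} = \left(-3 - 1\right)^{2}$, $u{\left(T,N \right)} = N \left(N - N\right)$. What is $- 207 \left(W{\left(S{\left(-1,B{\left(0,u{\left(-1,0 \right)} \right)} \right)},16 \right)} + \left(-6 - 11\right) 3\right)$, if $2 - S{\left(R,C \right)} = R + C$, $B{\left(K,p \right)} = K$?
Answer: $7245$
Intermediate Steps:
$u{\left(T,N \right)} = 0$ ($u{\left(T,N \right)} = N 0 = 0$)
$S{\left(R,C \right)} = 2 - C - R$ ($S{\left(R,C \right)} = 2 - \left(R + C\right) = 2 - \left(C + R\right) = 2 - C - R$)
$W{\left(Q,x \right)} = 16$ ($W{\left(Q,x \right)} = \left(-4\right)^{2} = 16$)
$- 207 \left(W{\left(S{\left(-1,B{\left(0,u{\left(-1,0 \right)} \right)} \right)},16 \right)} + \left(-6 - 11\right) 3\right) = - 207 \left(16 + \left(-6 - 11\right) 3\right) = - 207 \left(16 - 51\right) = \left(-207\right) \left(-35\right) = 7245$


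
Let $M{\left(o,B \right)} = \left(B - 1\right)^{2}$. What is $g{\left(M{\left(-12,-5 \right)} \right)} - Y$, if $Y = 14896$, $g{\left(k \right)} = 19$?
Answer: $-14877$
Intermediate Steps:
$M{\left(o,B \right)} = \left(-1 + B\right)^{2}$
$g{\left(M{\left(-12,-5 \right)} \right)} - Y = 19 - 14896 = -14877$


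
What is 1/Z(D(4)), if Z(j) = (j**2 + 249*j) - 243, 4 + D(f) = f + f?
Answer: 1/769 ≈ 0.0013004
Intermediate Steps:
D(f) = -4 + 2*f (D(f) = -4 + (f + f) = -4 + 2*f)
Z(j) = -243 + j**2 + 249*j
1/Z(D(4)) = 1/(-243 + (-4 + 2*4)**2 + 249*(-4 + 2*4)) = 1/(-243 + (-4 + 8)**2 + 249*(-4 + 8)) = 1/(-243 + 4**2 + 249*4) = 1/(-243 + 16 + 996) = 1/769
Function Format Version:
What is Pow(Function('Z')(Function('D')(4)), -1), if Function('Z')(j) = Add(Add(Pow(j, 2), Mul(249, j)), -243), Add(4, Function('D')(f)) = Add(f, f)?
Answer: Rational(1, 769) ≈ 0.0013004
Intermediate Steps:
Function('D')(f) = Add(-4, Mul(2, f)) (Function('D')(f) = Add(-4, Add(f, f)) = Add(-4, Mul(2, f)))
Function('Z')(j) = Add(-243, Pow(j, 2), Mul(249, j))
Pow(Function('Z')(Function('D')(4)), -1) = Pow(Add(-243, Pow(Add(-4, Mul(2, 4)), 2), Mul(249, Add(-4, Mul(2, 4)))), -1) = Pow(Add(-243, Pow(Add(-4, 8), 2), Mul(249, Add(-4, 8))), -1) = Pow(Add(-243, Pow(4, 2), Mul(249, 4)), -1) = Pow(Add(-243, 16, 996), -1) = Pow(769, -1) = Rational(1, 769)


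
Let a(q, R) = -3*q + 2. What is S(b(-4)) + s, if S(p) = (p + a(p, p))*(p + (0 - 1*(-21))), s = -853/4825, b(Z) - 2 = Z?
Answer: 549197/4825 ≈ 113.82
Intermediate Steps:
a(q, R) = 2 - 3*q
b(Z) = 2 + Z
s = -853/4825 (s = -853*1/4825 = -853/4825 ≈ -0.17679)
S(p) = (2 - 2*p)*(21 + p) (S(p) = (p + (2 - 3*p))*(p + (0 - 1*(-21))) = (2 - 2*p)*(p + (0 + 21)) = (2 - 2*p)*(p + 21) = (2 - 2*p)*(21 + p))
S(b(-4)) + s = (42 - 40*(2 - 4) - 2*(2 - 4)²) - 853/4825 = (42 - 40*(-2) - 2*(-2)²) - 853/4825 = (42 + 80 - 2*4) - 853/4825 = (42 + 80 - 8) - 853/4825 = 114 - 853/4825 = 549197/4825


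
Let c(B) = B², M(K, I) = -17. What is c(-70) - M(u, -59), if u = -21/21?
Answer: 4917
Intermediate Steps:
u = -1 (u = -21*1/21 = -1)
c(-70) - M(u, -59) = (-70)² - 1*(-17) = 4900 + 17 = 4917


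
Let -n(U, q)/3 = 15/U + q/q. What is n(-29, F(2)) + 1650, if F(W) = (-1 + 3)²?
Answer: 47808/29 ≈ 1648.6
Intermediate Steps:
F(W) = 4 (F(W) = 2² = 4)
n(U, q) = -3 - 45/U (n(U, q) = -3*(15/U + q/q) = -3*(15/U + 1) = -3*(1 + 15/U) = -3 - 45/U)
n(-29, F(2)) + 1650 = (-3 - 45/(-29)) + 1650 = (-3 - 45*(-1/29)) + 1650 = (-3 + 45/29) + 1650 = -42/29 + 1650 = 47808/29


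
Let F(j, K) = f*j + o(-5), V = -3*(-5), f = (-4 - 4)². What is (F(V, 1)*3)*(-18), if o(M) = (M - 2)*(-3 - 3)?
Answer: -54108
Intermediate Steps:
o(M) = 12 - 6*M (o(M) = (-2 + M)*(-6) = 12 - 6*M)
f = 64 (f = (-8)² = 64)
V = 15
F(j, K) = 42 + 64*j (F(j, K) = 64*j + (12 - 6*(-5)) = 64*j + (12 + 30) = 64*j + 42 = 42 + 64*j)
(F(V, 1)*3)*(-18) = ((42 + 64*15)*3)*(-18) = ((42 + 960)*3)*(-18) = (1002*3)*(-18) = 3006*(-18) = -54108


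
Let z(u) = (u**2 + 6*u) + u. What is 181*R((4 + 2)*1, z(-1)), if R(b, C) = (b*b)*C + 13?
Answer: -36743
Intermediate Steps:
z(u) = u**2 + 7*u
R(b, C) = 13 + C*b**2 (R(b, C) = b**2*C + 13 = C*b**2 + 13 = 13 + C*b**2)
181*R((4 + 2)*1, z(-1)) = 181*(13 + (-(7 - 1))*((4 + 2)*1)**2) = 181*(13 + (-1*6)*(6*1)**2) = 181*(13 - 6*6**2) = 181*(13 - 6*36) = 181*(13 - 216) = 181*(-203) = -36743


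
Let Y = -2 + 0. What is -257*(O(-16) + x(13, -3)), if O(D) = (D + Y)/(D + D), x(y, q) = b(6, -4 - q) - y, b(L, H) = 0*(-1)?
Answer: 51143/16 ≈ 3196.4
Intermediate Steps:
b(L, H) = 0
Y = -2
x(y, q) = -y (x(y, q) = 0 - y = -y)
O(D) = (-2 + D)/(2*D) (O(D) = (D - 2)/(D + D) = (-2 + D)/((2*D)) = (-2 + D)*(1/(2*D)) = (-2 + D)/(2*D))
-257*(O(-16) + x(13, -3)) = -257*((½)*(-2 - 16)/(-16) - 1*13) = -257*((½)*(-1/16)*(-18) - 13) = -257*(9/16 - 13) = -257*(-199/16) = 51143/16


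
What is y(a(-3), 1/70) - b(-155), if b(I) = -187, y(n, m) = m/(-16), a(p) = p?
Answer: 209439/1120 ≈ 187.00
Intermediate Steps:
y(n, m) = -m/16 (y(n, m) = m*(-1/16) = -m/16)
y(a(-3), 1/70) - b(-155) = -1/16/70 - 1*(-187) = -1/16*1/70 + 187 = -1/1120 + 187 = 209439/1120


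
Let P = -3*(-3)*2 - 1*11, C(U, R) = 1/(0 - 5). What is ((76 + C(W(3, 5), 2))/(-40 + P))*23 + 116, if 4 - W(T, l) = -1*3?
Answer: 10423/165 ≈ 63.170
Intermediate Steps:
W(T, l) = 7 (W(T, l) = 4 - (-1)*3 = 4 - 1*(-3) = 4 + 3 = 7)
C(U, R) = -⅕ (C(U, R) = 1/(-5) = -⅕)
P = 7 (P = 9*2 - 11 = 18 - 11 = 7)
((76 + C(W(3, 5), 2))/(-40 + P))*23 + 116 = ((76 - ⅕)/(-40 + 7))*23 + 116 = ((379/5)/(-33))*23 + 116 = ((379/5)*(-1/33))*23 + 116 = -379/165*23 + 116 = -8717/165 + 116 = 10423/165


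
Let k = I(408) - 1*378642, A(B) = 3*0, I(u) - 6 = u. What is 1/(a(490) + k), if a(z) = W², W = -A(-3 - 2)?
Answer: -1/378228 ≈ -2.6439e-6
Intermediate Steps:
I(u) = 6 + u
A(B) = 0
W = 0 (W = -1*0 = 0)
k = -378228 (k = (6 + 408) - 1*378642 = 414 - 378642 = -378228)
a(z) = 0 (a(z) = 0² = 0)
1/(a(490) + k) = 1/(0 - 378228) = 1/(-378228) = -1/378228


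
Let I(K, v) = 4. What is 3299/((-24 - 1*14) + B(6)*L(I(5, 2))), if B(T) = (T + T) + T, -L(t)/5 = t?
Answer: -3299/398 ≈ -8.2889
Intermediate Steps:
L(t) = -5*t
B(T) = 3*T (B(T) = 2*T + T = 3*T)
3299/((-24 - 1*14) + B(6)*L(I(5, 2))) = 3299/((-24 - 1*14) + (3*6)*(-5*4)) = 3299/((-24 - 14) + 18*(-20)) = 3299/(-38 - 360) = 3299/(-398) = 3299*(-1/398) = -3299/398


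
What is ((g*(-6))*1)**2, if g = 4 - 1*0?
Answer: 576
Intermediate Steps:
g = 4 (g = 4 + 0 = 4)
((g*(-6))*1)**2 = ((4*(-6))*1)**2 = (-24*1)**2 = (-24)**2 = 576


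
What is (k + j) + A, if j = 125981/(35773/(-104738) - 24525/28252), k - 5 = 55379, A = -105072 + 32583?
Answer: -217005002836143/1789679123 ≈ -1.2125e+5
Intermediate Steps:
A = -72489
k = 55384 (k = 5 + 55379 = 55384)
j = -186392541437228/1789679123 (j = 125981/(35773*(-1/104738) - 24525*1/28252) = 125981/(-35773/104738 - 24525/28252) = 125981/(-1789679123/1479528988) = 125981*(-1479528988/1789679123) = -186392541437228/1789679123 ≈ -1.0415e+5)
(k + j) + A = (55384 - 186392541437228/1789679123) - 72489 = -87272952888996/1789679123 - 72489 = -217005002836143/1789679123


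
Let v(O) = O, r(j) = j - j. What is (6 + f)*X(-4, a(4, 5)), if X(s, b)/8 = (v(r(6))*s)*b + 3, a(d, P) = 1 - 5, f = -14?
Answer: -192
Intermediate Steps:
r(j) = 0
a(d, P) = -4
X(s, b) = 24 (X(s, b) = 8*((0*s)*b + 3) = 8*(0*b + 3) = 8*(0 + 3) = 8*3 = 24)
(6 + f)*X(-4, a(4, 5)) = (6 - 14)*24 = -8*24 = -192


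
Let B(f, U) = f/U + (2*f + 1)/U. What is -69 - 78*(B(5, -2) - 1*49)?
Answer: 4377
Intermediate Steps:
B(f, U) = f/U + (1 + 2*f)/U
-69 - 78*(B(5, -2) - 1*49) = -69 - 78*((1 + 3*5)/(-2) - 1*49) = -69 - 78*(-(1 + 15)/2 - 49) = -69 - 78*(-½*16 - 49) = -69 - 78*(-8 - 49) = -69 - 78*(-57) = -69 + 4446 = 4377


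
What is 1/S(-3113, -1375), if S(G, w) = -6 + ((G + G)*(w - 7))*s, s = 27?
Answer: 1/232316958 ≈ 4.3045e-9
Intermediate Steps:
S(G, w) = -6 + 54*G*(-7 + w) (S(G, w) = -6 + ((G + G)*(w - 7))*27 = -6 + ((2*G)*(-7 + w))*27 = -6 + (2*G*(-7 + w))*27 = -6 + 54*G*(-7 + w))
1/S(-3113, -1375) = 1/(-6 - 378*(-3113) + 54*(-3113)*(-1375)) = 1/(-6 + 1176714 + 231140250) = 1/232316958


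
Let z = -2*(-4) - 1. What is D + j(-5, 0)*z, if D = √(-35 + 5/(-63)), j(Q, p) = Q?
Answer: -35 + I*√15470/21 ≈ -35.0 + 5.9228*I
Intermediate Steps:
z = 7 (z = 8 - 1 = 7)
D = I*√15470/21 (D = √(-35 + 5*(-1/63)) = √(-35 - 5/63) = √(-2210/63) = I*√15470/21 ≈ 5.9228*I)
D + j(-5, 0)*z = I*√15470/21 - 5*7 = I*√15470/21 - 35 = -35 + I*√15470/21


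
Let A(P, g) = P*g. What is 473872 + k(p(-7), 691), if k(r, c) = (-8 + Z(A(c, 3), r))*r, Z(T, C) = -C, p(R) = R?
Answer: 473879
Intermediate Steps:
k(r, c) = r*(-8 - r) (k(r, c) = (-8 - r)*r = r*(-8 - r))
473872 + k(p(-7), 691) = 473872 - 1*(-7)*(8 - 7) = 473872 - 1*(-7)*1 = 473872 + 7 = 473879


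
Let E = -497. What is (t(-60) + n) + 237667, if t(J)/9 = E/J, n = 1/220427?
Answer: 1048093132857/4408540 ≈ 2.3774e+5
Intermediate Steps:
n = 1/220427 ≈ 4.5366e-6
t(J) = -4473/J (t(J) = 9*(-497/J) = -4473/J)
(t(-60) + n) + 237667 = (-4473/(-60) + 1/220427) + 237667 = (-4473*(-1/60) + 1/220427) + 237667 = (1491/20 + 1/220427) + 237667 = 328656677/4408540 + 237667 = 1048093132857/4408540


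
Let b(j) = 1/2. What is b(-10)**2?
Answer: 1/4 ≈ 0.25000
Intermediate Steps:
b(j) = 1/2
b(-10)**2 = (1/2)**2 = 1/4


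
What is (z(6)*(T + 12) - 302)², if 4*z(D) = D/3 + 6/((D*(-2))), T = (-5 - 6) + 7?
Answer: 89401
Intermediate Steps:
T = -4 (T = -11 + 7 = -4)
z(D) = -3/(4*D) + D/12 (z(D) = (D/3 + 6/((D*(-2))))/4 = (D*(⅓) + 6/((-2*D)))/4 = (D/3 + 6*(-1/(2*D)))/4 = (D/3 - 3/D)/4 = (-3/D + D/3)/4 = -3/(4*D) + D/12)
(z(6)*(T + 12) - 302)² = (((1/12)*(-9 + 6²)/6)*(-4 + 12) - 302)² = (((1/12)*(⅙)*(-9 + 36))*8 - 302)² = (((1/12)*(⅙)*27)*8 - 302)² = ((3/8)*8 - 302)² = (3 - 302)² = (-299)² = 89401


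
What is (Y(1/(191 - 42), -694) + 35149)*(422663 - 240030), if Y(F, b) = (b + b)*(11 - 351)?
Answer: 92607532677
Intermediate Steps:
Y(F, b) = -680*b (Y(F, b) = (2*b)*(-340) = -680*b)
(Y(1/(191 - 42), -694) + 35149)*(422663 - 240030) = (-680*(-694) + 35149)*(422663 - 240030) = (471920 + 35149)*182633 = 507069*182633 = 92607532677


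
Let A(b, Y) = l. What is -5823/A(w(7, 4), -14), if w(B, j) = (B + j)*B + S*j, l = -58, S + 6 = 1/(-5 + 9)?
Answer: 5823/58 ≈ 100.40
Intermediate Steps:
S = -23/4 (S = -6 + 1/(-5 + 9) = -6 + 1/4 = -6 + ¼ = -23/4 ≈ -5.7500)
w(B, j) = -23*j/4 + B*(B + j) (w(B, j) = (B + j)*B - 23*j/4 = B*(B + j) - 23*j/4 = -23*j/4 + B*(B + j))
A(b, Y) = -58
-5823/A(w(7, 4), -14) = -5823/(-58) = -5823*(-1/58) = 5823/58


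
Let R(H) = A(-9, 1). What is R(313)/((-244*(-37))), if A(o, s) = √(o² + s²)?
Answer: √82/9028 ≈ 0.0010030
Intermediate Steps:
R(H) = √82 (R(H) = √((-9)² + 1²) = √(81 + 1) = √82)
R(313)/((-244*(-37))) = √82/((-244*(-37))) = √82/9028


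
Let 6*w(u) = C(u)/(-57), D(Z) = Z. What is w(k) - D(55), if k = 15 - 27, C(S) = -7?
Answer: -18803/342 ≈ -54.980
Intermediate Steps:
k = -12
w(u) = 7/342 (w(u) = (-7/(-57))/6 = (-7*(-1/57))/6 = (1/6)*(7/57) = 7/342)
w(k) - D(55) = 7/342 - 1*55 = 7/342 - 55 = -18803/342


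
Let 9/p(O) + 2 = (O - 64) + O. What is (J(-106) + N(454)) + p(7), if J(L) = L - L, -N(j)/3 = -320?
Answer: 49911/52 ≈ 959.83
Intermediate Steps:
N(j) = 960 (N(j) = -3*(-320) = 960)
J(L) = 0
p(O) = 9/(-66 + 2*O) (p(O) = 9/(-2 + ((O - 64) + O)) = 9/(-2 + ((-64 + O) + O)) = 9/(-2 + (-64 + 2*O)) = 9/(-66 + 2*O))
(J(-106) + N(454)) + p(7) = (0 + 960) + 9/(2*(-33 + 7)) = 960 + (9/2)/(-26) = 960 + (9/2)*(-1/26) = 960 - 9/52 = 49911/52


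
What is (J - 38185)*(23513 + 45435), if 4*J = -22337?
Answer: -3017802249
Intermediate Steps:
J = -22337/4 (J = (1/4)*(-22337) = -22337/4 ≈ -5584.3)
(J - 38185)*(23513 + 45435) = (-22337/4 - 38185)*(23513 + 45435) = -175077/4*68948 = -3017802249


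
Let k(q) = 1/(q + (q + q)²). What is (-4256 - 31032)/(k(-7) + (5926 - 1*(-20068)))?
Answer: -6669432/4912867 ≈ -1.3575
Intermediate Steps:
k(q) = 1/(q + 4*q²) (k(q) = 1/(q + (2*q)²) = 1/(q + 4*q²))
(-4256 - 31032)/(k(-7) + (5926 - 1*(-20068))) = (-4256 - 31032)/(1/((-7)*(1 + 4*(-7))) + (5926 - 1*(-20068))) = -35288/(-1/(7*(1 - 28)) + (5926 + 20068)) = -35288/(-⅐/(-27) + 25994) = -35288/(-⅐*(-1/27) + 25994) = -35288/(1/189 + 25994) = -35288/4912867/189 = -35288*189/4912867 = -6669432/4912867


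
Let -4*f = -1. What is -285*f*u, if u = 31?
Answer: -8835/4 ≈ -2208.8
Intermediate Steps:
f = 1/4 (f = -1/4*(-1) = 1/4 ≈ 0.25000)
-285*f*u = -285*31/4 = -8835/4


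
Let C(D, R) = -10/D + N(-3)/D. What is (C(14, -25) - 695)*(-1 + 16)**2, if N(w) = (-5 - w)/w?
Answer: -156525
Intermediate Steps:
N(w) = (-5 - w)/w
C(D, R) = -28/(3*D) (C(D, R) = -10/D + ((-5 - 1*(-3))/(-3))/D = -10/D + (-(-5 + 3)/3)/D = -10/D + (-1/3*(-2))/D = -10/D + 2/(3*D) = -28/(3*D))
(C(14, -25) - 695)*(-1 + 16)**2 = (-28/3/14 - 695)*(-1 + 16)**2 = (-28/3*1/14 - 695)*15**2 = (-2/3 - 695)*225 = -2087/3*225 = -156525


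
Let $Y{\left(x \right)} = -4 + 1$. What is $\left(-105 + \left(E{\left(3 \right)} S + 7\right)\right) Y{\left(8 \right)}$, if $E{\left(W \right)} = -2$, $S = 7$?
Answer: $336$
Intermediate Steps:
$Y{\left(x \right)} = -3$
$\left(-105 + \left(E{\left(3 \right)} S + 7\right)\right) Y{\left(8 \right)} = \left(-105 + \left(\left(-2\right) 7 + 7\right)\right) \left(-3\right) = \left(-105 + \left(-14 + 7\right)\right) \left(-3\right) = \left(-105 - 7\right) \left(-3\right) = \left(-112\right) \left(-3\right) = 336$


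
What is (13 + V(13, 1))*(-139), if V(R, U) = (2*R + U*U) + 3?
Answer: -5977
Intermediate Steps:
V(R, U) = 3 + U² + 2*R (V(R, U) = (2*R + U²) + 3 = (U² + 2*R) + 3 = 3 + U² + 2*R)
(13 + V(13, 1))*(-139) = (13 + (3 + 1² + 2*13))*(-139) = (13 + (3 + 1 + 26))*(-139) = (13 + 30)*(-139) = 43*(-139) = -5977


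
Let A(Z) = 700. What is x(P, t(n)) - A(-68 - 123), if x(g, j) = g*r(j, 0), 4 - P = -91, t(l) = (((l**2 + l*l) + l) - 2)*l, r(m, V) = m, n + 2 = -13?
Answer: -617725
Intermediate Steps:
n = -15 (n = -2 - 13 = -15)
t(l) = l*(-2 + l + 2*l**2) (t(l) = (((l**2 + l**2) + l) - 2)*l = ((2*l**2 + l) - 2)*l = ((l + 2*l**2) - 2)*l = (-2 + l + 2*l**2)*l = l*(-2 + l + 2*l**2))
P = 95 (P = 4 - 1*(-91) = 4 + 91 = 95)
x(g, j) = g*j
x(P, t(n)) - A(-68 - 123) = 95*(-15*(-2 - 15 + 2*(-15)**2)) - 1*700 = 95*(-15*(-2 - 15 + 2*225)) - 700 = 95*(-15*(-2 - 15 + 450)) - 700 = 95*(-15*433) - 700 = 95*(-6495) - 700 = -617025 - 700 = -617725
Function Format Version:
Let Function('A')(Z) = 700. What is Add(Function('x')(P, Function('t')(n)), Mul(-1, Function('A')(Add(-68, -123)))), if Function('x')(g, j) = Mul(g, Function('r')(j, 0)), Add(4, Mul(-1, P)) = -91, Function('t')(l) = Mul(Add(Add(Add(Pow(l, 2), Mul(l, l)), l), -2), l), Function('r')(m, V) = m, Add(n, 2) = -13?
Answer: -617725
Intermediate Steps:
n = -15 (n = Add(-2, -13) = -15)
Function('t')(l) = Mul(l, Add(-2, l, Mul(2, Pow(l, 2)))) (Function('t')(l) = Mul(Add(Add(Add(Pow(l, 2), Pow(l, 2)), l), -2), l) = Mul(Add(Add(Mul(2, Pow(l, 2)), l), -2), l) = Mul(Add(Add(l, Mul(2, Pow(l, 2))), -2), l) = Mul(Add(-2, l, Mul(2, Pow(l, 2))), l) = Mul(l, Add(-2, l, Mul(2, Pow(l, 2)))))
P = 95 (P = Add(4, Mul(-1, -91)) = Add(4, 91) = 95)
Function('x')(g, j) = Mul(g, j)
Add(Function('x')(P, Function('t')(n)), Mul(-1, Function('A')(Add(-68, -123)))) = Add(Mul(95, Mul(-15, Add(-2, -15, Mul(2, Pow(-15, 2))))), Mul(-1, 700)) = Add(Mul(95, Mul(-15, Add(-2, -15, Mul(2, 225)))), -700) = Add(Mul(95, Mul(-15, Add(-2, -15, 450))), -700) = Add(Mul(95, Mul(-15, 433)), -700) = Add(Mul(95, -6495), -700) = Add(-617025, -700) = -617725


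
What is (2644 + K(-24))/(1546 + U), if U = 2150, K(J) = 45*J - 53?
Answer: 1511/3696 ≈ 0.40882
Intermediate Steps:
K(J) = -53 + 45*J
(2644 + K(-24))/(1546 + U) = (2644 + (-53 + 45*(-24)))/(1546 + 2150) = (2644 + (-53 - 1080))/3696 = (2644 - 1133)*(1/3696) = 1511*(1/3696) = 1511/3696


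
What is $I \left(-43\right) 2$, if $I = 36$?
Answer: $-3096$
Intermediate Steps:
$I \left(-43\right) 2 = 36 \left(-43\right) 2 = \left(-1548\right) 2 = -3096$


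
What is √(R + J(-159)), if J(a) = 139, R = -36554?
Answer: I*√36415 ≈ 190.83*I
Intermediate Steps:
√(R + J(-159)) = √(-36554 + 139) = √(-36415) = I*√36415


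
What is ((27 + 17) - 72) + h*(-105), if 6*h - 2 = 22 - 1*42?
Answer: 287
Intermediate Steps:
h = -3 (h = ⅓ + (22 - 1*42)/6 = ⅓ + (22 - 42)/6 = ⅓ + (⅙)*(-20) = ⅓ - 10/3 = -3)
((27 + 17) - 72) + h*(-105) = ((27 + 17) - 72) - 3*(-105) = (44 - 72) + 315 = -28 + 315 = 287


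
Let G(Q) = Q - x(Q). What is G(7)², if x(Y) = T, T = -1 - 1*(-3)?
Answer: 25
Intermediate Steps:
T = 2 (T = -1 + 3 = 2)
x(Y) = 2
G(Q) = -2 + Q (G(Q) = Q - 1*2 = Q - 2 = -2 + Q)
G(7)² = (-2 + 7)² = 5² = 25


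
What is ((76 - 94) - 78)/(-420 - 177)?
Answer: 32/199 ≈ 0.16080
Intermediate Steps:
((76 - 94) - 78)/(-420 - 177) = (-18 - 78)/(-597) = -96*(-1/597) = 32/199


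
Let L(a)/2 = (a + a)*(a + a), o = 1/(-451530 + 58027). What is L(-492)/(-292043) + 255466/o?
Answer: -716051238233186/7123 ≈ -1.0053e+11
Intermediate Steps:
o = -1/393503 (o = 1/(-393503) = -1/393503 ≈ -2.5413e-6)
L(a) = 8*a² (L(a) = 2*((a + a)*(a + a)) = 2*((2*a)*(2*a)) = 2*(4*a²) = 8*a²)
L(-492)/(-292043) + 255466/o = (8*(-492)²)/(-292043) + 255466/(-1/393503) = (8*242064)*(-1/292043) + 255466*(-393503) = 1936512*(-1/292043) - 100526637398 = -47232/7123 - 100526637398 = -716051238233186/7123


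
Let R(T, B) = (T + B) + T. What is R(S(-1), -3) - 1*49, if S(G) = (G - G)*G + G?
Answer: -54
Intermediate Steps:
S(G) = G (S(G) = 0*G + G = 0 + G = G)
R(T, B) = B + 2*T (R(T, B) = (B + T) + T = B + 2*T)
R(S(-1), -3) - 1*49 = (-3 + 2*(-1)) - 1*49 = (-3 - 2) - 49 = -5 - 49 = -54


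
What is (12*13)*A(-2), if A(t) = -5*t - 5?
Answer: 780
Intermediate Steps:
A(t) = -5 - 5*t
(12*13)*A(-2) = (12*13)*(-5 - 5*(-2)) = 156*(-5 + 10) = 156*5 = 780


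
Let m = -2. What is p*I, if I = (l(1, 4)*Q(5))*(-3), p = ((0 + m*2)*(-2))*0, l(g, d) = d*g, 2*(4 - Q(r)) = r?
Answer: 0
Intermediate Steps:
Q(r) = 4 - r/2
p = 0 (p = ((0 - 2*2)*(-2))*0 = ((0 - 4)*(-2))*0 = -4*(-2)*0 = 8*0 = 0)
I = -18 (I = ((4*1)*(4 - 1/2*5))*(-3) = (4*(4 - 5/2))*(-3) = (4*(3/2))*(-3) = 6*(-3) = -18)
p*I = 0*(-18) = 0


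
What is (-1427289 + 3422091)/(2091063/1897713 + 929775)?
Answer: 630926947971/294074699273 ≈ 2.1455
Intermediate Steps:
(-1427289 + 3422091)/(2091063/1897713 + 929775) = 1994802/(2091063*(1/1897713) + 929775) = 1994802/(697021/632571 + 929775) = 1994802/(588149398546/632571) = 1994802*(632571/588149398546) = 630926947971/294074699273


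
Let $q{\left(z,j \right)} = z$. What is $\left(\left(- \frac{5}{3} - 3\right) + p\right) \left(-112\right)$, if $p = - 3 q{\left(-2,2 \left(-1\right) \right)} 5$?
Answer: $- \frac{8512}{3} \approx -2837.3$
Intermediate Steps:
$p = 30$ ($p = \left(-3\right) \left(-2\right) 5 = 6 \cdot 5 = 30$)
$\left(\left(- \frac{5}{3} - 3\right) + p\right) \left(-112\right) = \left(\left(- \frac{5}{3} - 3\right) + 30\right) \left(-112\right) = \left(- \frac{14}{3} + 30\right) \left(-112\right) = \frac{76}{3} \left(-112\right) = - \frac{8512}{3}$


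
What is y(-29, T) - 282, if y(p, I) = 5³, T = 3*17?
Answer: -157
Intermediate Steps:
T = 51
y(p, I) = 125
y(-29, T) - 282 = 125 - 282 = -157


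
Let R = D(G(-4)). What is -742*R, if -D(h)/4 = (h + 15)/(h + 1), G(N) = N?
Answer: -32648/3 ≈ -10883.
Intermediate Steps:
D(h) = -4*(15 + h)/(1 + h) (D(h) = -4*(h + 15)/(h + 1) = -4*(15 + h)/(1 + h))
R = 44/3 (R = 4*(-15 - 1*(-4))/(1 - 4) = 4*(-15 + 4)/(-3) = 4*(-⅓)*(-11) = 44/3 ≈ 14.667)
-742*R = -742*44/3 = -32648/3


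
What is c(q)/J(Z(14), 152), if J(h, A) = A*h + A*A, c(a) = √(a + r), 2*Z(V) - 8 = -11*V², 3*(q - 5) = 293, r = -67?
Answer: -√321/420432 ≈ -4.2614e-5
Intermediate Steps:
q = 308/3 (q = 5 + (⅓)*293 = 5 + 293/3 = 308/3 ≈ 102.67)
Z(V) = 4 - 11*V²/2 (Z(V) = 4 + (-11*V²)/2 = 4 - 11*V²/2)
c(a) = √(-67 + a) (c(a) = √(a - 67) = √(-67 + a))
J(h, A) = A² + A*h (J(h, A) = A*h + A² = A² + A*h)
c(q)/J(Z(14), 152) = √(-67 + 308/3)/((152*(152 + (4 - 11/2*14²)))) = √(107/3)/((152*(152 + (4 - 11/2*196)))) = (√321/3)/((152*(152 + (4 - 1078)))) = (√321/3)/((152*(152 - 1074))) = (√321/3)/((152*(-922))) = (√321/3)/(-140144) = (√321/3)*(-1/140144) = -√321/420432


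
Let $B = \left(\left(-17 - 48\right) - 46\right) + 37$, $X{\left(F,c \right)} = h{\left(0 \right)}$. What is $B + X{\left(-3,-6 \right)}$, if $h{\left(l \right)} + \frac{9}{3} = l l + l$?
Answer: $-77$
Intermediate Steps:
$h{\left(l \right)} = -3 + l + l^{2}$ ($h{\left(l \right)} = -3 + \left(l l + l\right) = -3 + \left(l^{2} + l\right) = -3 + \left(l + l^{2}\right) = -3 + l + l^{2}$)
$X{\left(F,c \right)} = -3$ ($X{\left(F,c \right)} = -3 + 0 + 0^{2} = -3 + 0 + 0 = -3$)
$B = -74$ ($B = \left(-65 - 46\right) + 37 = -111 + 37 = -74$)
$B + X{\left(-3,-6 \right)} = -74 - 3 = -77$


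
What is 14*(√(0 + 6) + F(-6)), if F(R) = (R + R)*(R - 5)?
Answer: 1848 + 14*√6 ≈ 1882.3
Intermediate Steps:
F(R) = 2*R*(-5 + R) (F(R) = (2*R)*(-5 + R) = 2*R*(-5 + R))
14*(√(0 + 6) + F(-6)) = 14*(√(0 + 6) + 2*(-6)*(-5 - 6)) = 14*(√6 + 2*(-6)*(-11)) = 14*(√6 + 132) = 14*(132 + √6) = 1848 + 14*√6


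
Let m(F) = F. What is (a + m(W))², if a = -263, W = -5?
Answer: 71824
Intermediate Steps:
(a + m(W))² = (-263 - 5)² = (-268)² = 71824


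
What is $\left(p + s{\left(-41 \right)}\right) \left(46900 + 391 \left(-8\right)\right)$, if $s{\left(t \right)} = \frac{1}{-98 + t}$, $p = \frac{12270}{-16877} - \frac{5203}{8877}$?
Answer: $- \frac{109412253430496}{1893143721} \approx -57794.0$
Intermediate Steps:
$p = - \frac{17884711}{13619739}$ ($p = 12270 \left(- \frac{1}{16877}\right) - \frac{473}{807} = - \frac{12270}{16877} - \frac{473}{807} = - \frac{17884711}{13619739} \approx -1.3131$)
$\left(p + s{\left(-41 \right)}\right) \left(46900 + 391 \left(-8\right)\right) = \left(- \frac{17884711}{13619739} + \frac{1}{-98 - 41}\right) \left(46900 + 391 \left(-8\right)\right) = \left(- \frac{17884711}{13619739} + \frac{1}{-139}\right) \left(46900 - 3128\right) = \left(- \frac{17884711}{13619739} - \frac{1}{139}\right) 43772 = \left(- \frac{2499594568}{1893143721}\right) 43772 = - \frac{109412253430496}{1893143721}$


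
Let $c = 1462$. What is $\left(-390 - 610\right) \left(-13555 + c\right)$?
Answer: $12093000$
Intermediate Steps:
$\left(-390 - 610\right) \left(-13555 + c\right) = \left(-390 - 610\right) \left(-13555 + 1462\right) = \left(-1000\right) \left(-12093\right) = 12093000$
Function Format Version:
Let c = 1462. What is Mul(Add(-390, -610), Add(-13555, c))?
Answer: 12093000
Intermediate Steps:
Mul(Add(-390, -610), Add(-13555, c)) = Mul(Add(-390, -610), Add(-13555, 1462)) = Mul(-1000, -12093) = 12093000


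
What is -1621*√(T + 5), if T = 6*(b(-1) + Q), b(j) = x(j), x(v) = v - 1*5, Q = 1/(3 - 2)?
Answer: -8105*I ≈ -8105.0*I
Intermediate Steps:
Q = 1 (Q = 1/1 = 1)
x(v) = -5 + v (x(v) = v - 5 = -5 + v)
b(j) = -5 + j
T = -30 (T = 6*((-5 - 1) + 1) = 6*(-6 + 1) = 6*(-5) = -30)
-1621*√(T + 5) = -1621*√(-30 + 5) = -8105*I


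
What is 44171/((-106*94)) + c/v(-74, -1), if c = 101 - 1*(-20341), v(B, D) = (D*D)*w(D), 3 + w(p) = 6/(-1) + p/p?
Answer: -12752341/4982 ≈ -2559.7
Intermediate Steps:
w(p) = -8 (w(p) = -3 + (6/(-1) + p/p) = -3 + (6*(-1) + 1) = -3 + (-6 + 1) = -3 - 5 = -8)
v(B, D) = -8*D**2 (v(B, D) = (D*D)*(-8) = D**2*(-8) = -8*D**2)
c = 20442 (c = 101 + 20341 = 20442)
44171/((-106*94)) + c/v(-74, -1) = 44171/((-106*94)) + 20442/((-8*(-1)**2)) = 44171/(-9964) + 20442/((-8*1)) = 44171*(-1/9964) + 20442/(-8) = -44171/9964 + 20442*(-1/8) = -44171/9964 - 10221/4 = -12752341/4982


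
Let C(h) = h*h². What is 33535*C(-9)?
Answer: -24447015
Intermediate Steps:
C(h) = h³
33535*C(-9) = 33535*(-9)³ = 33535*(-729) = -24447015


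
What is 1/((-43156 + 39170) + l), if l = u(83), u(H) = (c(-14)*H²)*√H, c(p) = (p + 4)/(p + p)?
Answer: 781256/95361929659 + 482230*√83/95361929659 ≈ 5.4263e-5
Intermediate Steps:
c(p) = (4 + p)/(2*p) (c(p) = (4 + p)/((2*p)) = (4 + p)*(1/(2*p)) = (4 + p)/(2*p))
u(H) = 5*H^(5/2)/14 (u(H) = (((½)*(4 - 14)/(-14))*H²)*√H = (((½)*(-1/14)*(-10))*H²)*√H = (5*H²/14)*√H = 5*H^(5/2)/14)
l = 34445*√83/14 (l = 5*83^(5/2)/14 = 5*(6889*√83)/14 = 34445*√83/14 ≈ 22415.)
1/((-43156 + 39170) + l) = 1/((-43156 + 39170) + 34445*√83/14) = 1/(-3986 + 34445*√83/14)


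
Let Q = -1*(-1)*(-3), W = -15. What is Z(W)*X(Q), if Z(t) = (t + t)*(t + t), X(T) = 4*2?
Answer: 7200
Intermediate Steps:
Q = -3 (Q = 1*(-3) = -3)
X(T) = 8
Z(t) = 4*t**2 (Z(t) = (2*t)*(2*t) = 4*t**2)
Z(W)*X(Q) = (4*(-15)**2)*8 = (4*225)*8 = 900*8 = 7200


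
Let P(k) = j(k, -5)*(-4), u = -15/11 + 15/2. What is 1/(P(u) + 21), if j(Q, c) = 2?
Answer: 1/13 ≈ 0.076923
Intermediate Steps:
u = 135/22 (u = -15*1/11 + 15*(1/2) = -15/11 + 15/2 = 135/22 ≈ 6.1364)
P(k) = -8 (P(k) = 2*(-4) = -8)
1/(P(u) + 21) = 1/(-8 + 21) = 1/13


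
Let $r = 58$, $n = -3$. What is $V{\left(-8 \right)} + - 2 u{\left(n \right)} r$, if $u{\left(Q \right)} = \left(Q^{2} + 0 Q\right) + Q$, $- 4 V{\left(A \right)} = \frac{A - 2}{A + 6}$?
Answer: $- \frac{2789}{4} \approx -697.25$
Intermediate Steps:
$V{\left(A \right)} = - \frac{-2 + A}{4 \left(6 + A\right)}$ ($V{\left(A \right)} = - \frac{\left(A - 2\right) \frac{1}{A + 6}}{4} = - \frac{\left(-2 + A\right) \frac{1}{6 + A}}{4} = - \frac{\frac{1}{6 + A} \left(-2 + A\right)}{4} = - \frac{-2 + A}{4 \left(6 + A\right)}$)
$u{\left(Q \right)} = Q + Q^{2}$ ($u{\left(Q \right)} = \left(Q^{2} + 0\right) + Q = Q^{2} + Q = Q + Q^{2}$)
$V{\left(-8 \right)} + - 2 u{\left(n \right)} r = \frac{2 - -8}{4 \left(6 - 8\right)} + - 2 \left(- 3 \left(1 - 3\right)\right) 58 = \frac{2 + 8}{4 \left(-2\right)} + - 2 \left(\left(-3\right) \left(-2\right)\right) 58 = \frac{1}{4} \left(- \frac{1}{2}\right) 10 + \left(-2\right) 6 \cdot 58 = - \frac{5}{4} - 696 = - \frac{2789}{4}$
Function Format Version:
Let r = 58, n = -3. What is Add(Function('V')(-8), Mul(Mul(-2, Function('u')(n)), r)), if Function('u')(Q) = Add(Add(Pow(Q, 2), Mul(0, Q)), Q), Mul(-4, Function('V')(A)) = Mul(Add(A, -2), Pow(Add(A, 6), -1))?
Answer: Rational(-2789, 4) ≈ -697.25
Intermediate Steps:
Function('V')(A) = Mul(Rational(-1, 4), Pow(Add(6, A), -1), Add(-2, A)) (Function('V')(A) = Mul(Rational(-1, 4), Mul(Add(A, -2), Pow(Add(A, 6), -1))) = Mul(Rational(-1, 4), Mul(Add(-2, A), Pow(Add(6, A), -1))) = Mul(Rational(-1, 4), Mul(Pow(Add(6, A), -1), Add(-2, A))) = Mul(Rational(-1, 4), Pow(Add(6, A), -1), Add(-2, A)))
Function('u')(Q) = Add(Q, Pow(Q, 2)) (Function('u')(Q) = Add(Add(Pow(Q, 2), 0), Q) = Add(Pow(Q, 2), Q) = Add(Q, Pow(Q, 2)))
Add(Function('V')(-8), Mul(Mul(-2, Function('u')(n)), r)) = Add(Mul(Rational(1, 4), Pow(Add(6, -8), -1), Add(2, Mul(-1, -8))), Mul(Mul(-2, Mul(-3, Add(1, -3))), 58)) = Add(Mul(Rational(1, 4), Pow(-2, -1), Add(2, 8)), Mul(Mul(-2, Mul(-3, -2)), 58)) = Add(Mul(Rational(1, 4), Rational(-1, 2), 10), Mul(Mul(-2, 6), 58)) = Add(Rational(-5, 4), Mul(-12, 58)) = Add(Rational(-5, 4), -696) = Rational(-2789, 4)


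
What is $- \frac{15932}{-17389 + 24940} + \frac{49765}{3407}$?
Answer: $\frac{321495191}{25726257} \approx 12.497$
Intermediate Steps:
$- \frac{15932}{-17389 + 24940} + \frac{49765}{3407} = - \frac{15932}{7551} + 49765 \cdot \frac{1}{3407} = \left(-15932\right) \frac{1}{7551} + \frac{49765}{3407} = - \frac{15932}{7551} + \frac{49765}{3407} = \frac{321495191}{25726257}$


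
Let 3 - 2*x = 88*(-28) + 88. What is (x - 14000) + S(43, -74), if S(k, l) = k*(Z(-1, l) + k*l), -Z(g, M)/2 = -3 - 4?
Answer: -298069/2 ≈ -1.4903e+5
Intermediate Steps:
Z(g, M) = 14 (Z(g, M) = -2*(-3 - 4) = -2*(-7) = 14)
x = 2379/2 (x = 3/2 - (88*(-28) + 88)/2 = 3/2 - (-2464 + 88)/2 = 3/2 - ½*(-2376) = 3/2 + 1188 = 2379/2 ≈ 1189.5)
S(k, l) = k*(14 + k*l)
(x - 14000) + S(43, -74) = (2379/2 - 14000) + 43*(14 + 43*(-74)) = -25621/2 + 43*(14 - 3182) = -25621/2 + 43*(-3168) = -25621/2 - 136224 = -298069/2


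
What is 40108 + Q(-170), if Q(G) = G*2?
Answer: 39768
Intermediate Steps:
Q(G) = 2*G
40108 + Q(-170) = 40108 + 2*(-170) = 40108 - 340 = 39768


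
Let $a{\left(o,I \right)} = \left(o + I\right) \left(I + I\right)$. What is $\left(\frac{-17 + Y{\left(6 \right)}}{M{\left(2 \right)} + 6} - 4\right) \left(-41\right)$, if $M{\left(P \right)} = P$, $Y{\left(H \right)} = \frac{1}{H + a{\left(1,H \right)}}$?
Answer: $\frac{180769}{720} \approx 251.07$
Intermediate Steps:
$a{\left(o,I \right)} = 2 I \left(I + o\right)$ ($a{\left(o,I \right)} = \left(I + o\right) 2 I = 2 I \left(I + o\right)$)
$Y{\left(H \right)} = \frac{1}{H + 2 H \left(1 + H\right)}$ ($Y{\left(H \right)} = \frac{1}{H + 2 H \left(H + 1\right)} = \frac{1}{H + 2 H \left(1 + H\right)}$)
$\left(\frac{-17 + Y{\left(6 \right)}}{M{\left(2 \right)} + 6} - 4\right) \left(-41\right) = \left(\frac{-17 + \frac{1}{6 \left(3 + 2 \cdot 6\right)}}{2 + 6} - 4\right) \left(-41\right) = \left(\frac{-17 + \frac{1}{6 \left(3 + 12\right)}}{8} - 4\right) \left(-41\right) = \left(\left(-17 + \frac{1}{6 \cdot 15}\right) \frac{1}{8} - 4\right) \left(-41\right) = \left(\left(-17 + \frac{1}{6} \cdot \frac{1}{15}\right) \frac{1}{8} - 4\right) \left(-41\right) = \left(\left(-17 + \frac{1}{90}\right) \frac{1}{8} - 4\right) \left(-41\right) = \left(\left(- \frac{1529}{90}\right) \frac{1}{8} - 4\right) \left(-41\right) = \left(- \frac{1529}{720} - 4\right) \left(-41\right) = \left(- \frac{4409}{720}\right) \left(-41\right) = \frac{180769}{720}$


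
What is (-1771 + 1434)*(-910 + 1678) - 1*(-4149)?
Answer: -254667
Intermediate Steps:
(-1771 + 1434)*(-910 + 1678) - 1*(-4149) = -337*768 + 4149 = -258816 + 4149 = -254667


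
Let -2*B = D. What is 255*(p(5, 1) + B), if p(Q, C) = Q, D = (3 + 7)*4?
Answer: -3825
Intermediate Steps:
D = 40 (D = 10*4 = 40)
B = -20 (B = -½*40 = -20)
255*(p(5, 1) + B) = 255*(5 - 20) = 255*(-15) = -3825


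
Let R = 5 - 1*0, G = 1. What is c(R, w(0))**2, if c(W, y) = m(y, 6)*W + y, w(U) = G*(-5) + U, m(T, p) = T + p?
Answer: 0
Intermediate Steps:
R = 5 (R = 5 + 0 = 5)
w(U) = -5 + U (w(U) = 1*(-5) + U = -5 + U)
c(W, y) = y + W*(6 + y) (c(W, y) = (y + 6)*W + y = (6 + y)*W + y = W*(6 + y) + y = y + W*(6 + y))
c(R, w(0))**2 = ((-5 + 0) + 5*(6 + (-5 + 0)))**2 = (-5 + 5*(6 - 5))**2 = (-5 + 5*1)**2 = (-5 + 5)**2 = 0**2 = 0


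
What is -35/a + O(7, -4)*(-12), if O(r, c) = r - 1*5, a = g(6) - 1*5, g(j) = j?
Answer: -59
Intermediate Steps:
a = 1 (a = 6 - 1*5 = 6 - 5 = 1)
O(r, c) = -5 + r (O(r, c) = r - 5 = -5 + r)
-35/a + O(7, -4)*(-12) = -35/1 + (-5 + 7)*(-12) = -35*1 + 2*(-12) = -35 - 24 = -59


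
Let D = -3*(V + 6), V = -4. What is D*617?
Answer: -3702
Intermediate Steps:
D = -6 (D = -3*(-4 + 6) = -3*2 = -6)
D*617 = -6*617 = -3702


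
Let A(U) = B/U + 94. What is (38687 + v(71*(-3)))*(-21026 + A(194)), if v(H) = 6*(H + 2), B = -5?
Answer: -151959683273/194 ≈ -7.8330e+8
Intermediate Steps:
v(H) = 12 + 6*H (v(H) = 6*(2 + H) = 12 + 6*H)
A(U) = 94 - 5/U (A(U) = -5/U + 94 = 94 - 5/U)
(38687 + v(71*(-3)))*(-21026 + A(194)) = (38687 + (12 + 6*(71*(-3))))*(-21026 + (94 - 5/194)) = (38687 + (12 + 6*(-213)))*(-21026 + (94 - 5*1/194)) = (38687 + (12 - 1278))*(-21026 + (94 - 5/194)) = (38687 - 1266)*(-21026 + 18231/194) = 37421*(-4060813/194) = -151959683273/194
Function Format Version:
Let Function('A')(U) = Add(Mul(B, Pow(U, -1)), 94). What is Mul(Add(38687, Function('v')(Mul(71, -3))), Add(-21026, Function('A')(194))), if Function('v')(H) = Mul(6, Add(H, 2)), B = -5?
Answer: Rational(-151959683273, 194) ≈ -7.8330e+8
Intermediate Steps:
Function('v')(H) = Add(12, Mul(6, H)) (Function('v')(H) = Mul(6, Add(2, H)) = Add(12, Mul(6, H)))
Function('A')(U) = Add(94, Mul(-5, Pow(U, -1))) (Function('A')(U) = Add(Mul(-5, Pow(U, -1)), 94) = Add(94, Mul(-5, Pow(U, -1))))
Mul(Add(38687, Function('v')(Mul(71, -3))), Add(-21026, Function('A')(194))) = Mul(Add(38687, Add(12, Mul(6, Mul(71, -3)))), Add(-21026, Add(94, Mul(-5, Pow(194, -1))))) = Mul(Add(38687, Add(12, Mul(6, -213))), Add(-21026, Add(94, Mul(-5, Rational(1, 194))))) = Mul(Add(38687, Add(12, -1278)), Add(-21026, Add(94, Rational(-5, 194)))) = Mul(Add(38687, -1266), Add(-21026, Rational(18231, 194))) = Mul(37421, Rational(-4060813, 194)) = Rational(-151959683273, 194)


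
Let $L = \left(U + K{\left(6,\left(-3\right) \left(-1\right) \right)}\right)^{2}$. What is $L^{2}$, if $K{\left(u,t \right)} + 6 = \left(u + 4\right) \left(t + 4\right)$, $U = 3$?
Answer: $20151121$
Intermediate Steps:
$K{\left(u,t \right)} = -6 + \left(4 + t\right) \left(4 + u\right)$ ($K{\left(u,t \right)} = -6 + \left(u + 4\right) \left(t + 4\right) = -6 + \left(4 + u\right) \left(4 + t\right) = -6 + \left(4 + t\right) \left(4 + u\right)$)
$L = 4489$ ($L = \left(3 + \left(10 + 4 \left(\left(-3\right) \left(-1\right)\right) + 4 \cdot 6 + \left(-3\right) \left(-1\right) 6\right)\right)^{2} = \left(3 + \left(10 + 4 \cdot 3 + 24 + 3 \cdot 6\right)\right)^{2} = \left(3 + \left(10 + 12 + 24 + 18\right)\right)^{2} = \left(3 + 64\right)^{2} = 67^{2} = 4489$)
$L^{2} = 4489^{2} = 20151121$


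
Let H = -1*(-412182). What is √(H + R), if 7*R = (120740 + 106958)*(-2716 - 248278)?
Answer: I*√400035625766/7 ≈ 90355.0*I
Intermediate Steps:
H = 412182
R = -57150831812/7 (R = ((120740 + 106958)*(-2716 - 248278))/7 = (227698*(-250994))/7 = (⅐)*(-57150831812) = -57150831812/7 ≈ -8.1644e+9)
√(H + R) = √(412182 - 57150831812/7) = √(-57147946538/7) = I*√400035625766/7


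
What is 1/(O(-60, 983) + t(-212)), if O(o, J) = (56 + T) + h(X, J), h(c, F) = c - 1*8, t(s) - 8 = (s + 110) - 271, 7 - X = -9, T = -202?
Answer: -1/503 ≈ -0.0019881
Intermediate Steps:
X = 16 (X = 7 - 1*(-9) = 7 + 9 = 16)
t(s) = -153 + s (t(s) = 8 + ((s + 110) - 271) = 8 + ((110 + s) - 271) = 8 + (-161 + s) = -153 + s)
h(c, F) = -8 + c (h(c, F) = c - 8 = -8 + c)
O(o, J) = -138 (O(o, J) = (56 - 202) + (-8 + 16) = -146 + 8 = -138)
1/(O(-60, 983) + t(-212)) = 1/(-138 + (-153 - 212)) = 1/(-138 - 365) = 1/(-503) = -1/503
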